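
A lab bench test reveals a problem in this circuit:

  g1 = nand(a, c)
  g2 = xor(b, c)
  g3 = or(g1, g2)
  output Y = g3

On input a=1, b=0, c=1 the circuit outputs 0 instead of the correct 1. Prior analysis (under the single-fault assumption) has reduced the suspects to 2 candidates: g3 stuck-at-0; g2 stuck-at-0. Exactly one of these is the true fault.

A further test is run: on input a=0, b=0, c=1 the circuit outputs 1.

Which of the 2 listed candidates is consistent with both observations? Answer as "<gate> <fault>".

Evaluate each candidate on input a=0, b=0, c=1:
  g3 stuck-at-0: g1=1, g2=1, g3=0 [stuck-at-0] → 0 — eliminated
  g2 stuck-at-0: g1=1, g2=0 [stuck-at-0], g3=1 → 1 — matches
Only g2 stuck-at-0 reproduces the observed 1.

g2 stuck-at-0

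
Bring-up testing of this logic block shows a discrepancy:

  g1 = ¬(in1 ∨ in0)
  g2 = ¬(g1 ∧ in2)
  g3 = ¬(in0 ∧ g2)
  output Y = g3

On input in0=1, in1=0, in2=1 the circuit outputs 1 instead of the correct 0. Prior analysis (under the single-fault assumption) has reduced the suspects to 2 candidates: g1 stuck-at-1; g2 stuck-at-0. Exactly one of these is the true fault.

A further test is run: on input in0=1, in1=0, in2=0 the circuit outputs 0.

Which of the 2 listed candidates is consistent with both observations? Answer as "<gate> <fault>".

Evaluate each candidate on input in0=1, in1=0, in2=0:
  g1 stuck-at-1: g1=1 [stuck-at-1], g2=1, g3=0 → 0 — matches
  g2 stuck-at-0: g1=0, g2=0 [stuck-at-0], g3=1 → 1 — eliminated
Only g1 stuck-at-1 reproduces the observed 0.

g1 stuck-at-1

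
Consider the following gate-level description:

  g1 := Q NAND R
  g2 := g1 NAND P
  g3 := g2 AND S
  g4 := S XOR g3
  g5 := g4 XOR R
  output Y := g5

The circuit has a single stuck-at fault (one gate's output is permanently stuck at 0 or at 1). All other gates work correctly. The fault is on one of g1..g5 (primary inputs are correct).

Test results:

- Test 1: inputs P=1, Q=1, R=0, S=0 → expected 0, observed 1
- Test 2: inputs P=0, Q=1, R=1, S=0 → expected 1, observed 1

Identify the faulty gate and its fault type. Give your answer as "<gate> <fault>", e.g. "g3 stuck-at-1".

g5 stuck-at-1

Fault-free values for test 1 (P=1, Q=1, R=0, S=0): g1=1, g2=0, g3=0, g4=0, g5=0, giving Y=0. Observed 1.
Test 1: faults giving observed 1 are {g3 stuck-at-1, g4 stuck-at-1, g5 stuck-at-1}.
Test 2 (P=0, Q=1, R=1, S=0): fault-free g1=0, g2=1, g3=0, g4=0, g5=1 → 1; observed 1. Eliminates g3 stuck-at-1, g4 stuck-at-1.
Only g5 stuck-at-1 is consistent with every test.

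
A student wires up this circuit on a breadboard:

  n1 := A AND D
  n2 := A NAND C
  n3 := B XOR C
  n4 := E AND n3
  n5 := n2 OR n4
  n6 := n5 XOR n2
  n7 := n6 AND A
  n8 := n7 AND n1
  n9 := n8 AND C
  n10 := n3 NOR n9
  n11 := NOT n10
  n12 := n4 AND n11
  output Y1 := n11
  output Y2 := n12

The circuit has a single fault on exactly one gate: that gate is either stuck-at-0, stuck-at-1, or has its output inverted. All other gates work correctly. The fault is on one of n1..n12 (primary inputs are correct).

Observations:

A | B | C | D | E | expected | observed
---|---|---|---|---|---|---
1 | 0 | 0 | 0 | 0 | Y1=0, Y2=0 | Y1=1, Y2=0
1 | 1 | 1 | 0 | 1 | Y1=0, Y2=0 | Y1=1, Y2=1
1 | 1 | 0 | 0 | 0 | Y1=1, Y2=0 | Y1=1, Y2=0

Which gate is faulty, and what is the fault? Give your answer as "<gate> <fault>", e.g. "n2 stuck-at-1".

n3 stuck-at-1

Fault-free values for test 1 (A=1, B=0, C=0, D=0, E=0): n1=0, n2=1, n3=0, n4=0, n5=1, n6=0, n7=0, n8=0, n9=0, n10=1, n11=0, n12=0, giving Y1=0, Y2=0. Observed Y1=1, Y2=0.
Test 1: faults giving observed Y1=1, Y2=0 are {n3 stuck-at-1, n3 inverted output, n9 stuck-at-1, n9 inverted output, n10 stuck-at-0, n10 inverted output, n11 stuck-at-1, n11 inverted output}.
Test 2 (A=1, B=1, C=1, D=0, E=1): fault-free n1=0, n2=0, n3=0, n4=0, n5=0, n6=0, n7=0, n8=0, n9=0, n10=1, n11=0, n12=0 → Y1=0, Y2=0; observed Y1=1, Y2=1. Eliminates n9 stuck-at-1, n9 inverted output, n10 stuck-at-0, n10 inverted output, n11 stuck-at-1, n11 inverted output.
Test 3 (A=1, B=1, C=0, D=0, E=0): fault-free n1=0, n2=1, n3=1, n4=0, n5=1, n6=0, n7=0, n8=0, n9=0, n10=0, n11=1, n12=0 → Y1=1, Y2=0; observed Y1=1, Y2=0. Eliminates n3 inverted output.
Only n3 stuck-at-1 is consistent with every test.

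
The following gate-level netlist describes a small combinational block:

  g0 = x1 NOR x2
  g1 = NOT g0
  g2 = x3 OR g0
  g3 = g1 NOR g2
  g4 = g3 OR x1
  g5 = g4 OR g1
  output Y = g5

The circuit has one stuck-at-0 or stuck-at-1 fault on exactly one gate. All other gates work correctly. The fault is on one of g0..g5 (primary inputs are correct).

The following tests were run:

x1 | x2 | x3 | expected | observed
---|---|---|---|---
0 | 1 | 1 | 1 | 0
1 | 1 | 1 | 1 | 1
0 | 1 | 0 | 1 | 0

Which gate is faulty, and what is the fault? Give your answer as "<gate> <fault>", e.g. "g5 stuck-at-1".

Fault-free values for test 1 (x1=0, x2=1, x3=1): g0=0, g1=1, g2=1, g3=0, g4=0, g5=1, giving Y=1. Observed 0.
Test 1: faults giving observed 0 are {g0 stuck-at-1, g1 stuck-at-0, g5 stuck-at-0}.
Test 2 (x1=1, x2=1, x3=1): fault-free g0=0, g1=1, g2=1, g3=0, g4=1, g5=1 → 1; observed 1. Eliminates g5 stuck-at-0.
Test 3 (x1=0, x2=1, x3=0): fault-free g0=0, g1=1, g2=0, g3=0, g4=0, g5=1 → 1; observed 0. Eliminates g1 stuck-at-0.
Only g0 stuck-at-1 is consistent with every test.

g0 stuck-at-1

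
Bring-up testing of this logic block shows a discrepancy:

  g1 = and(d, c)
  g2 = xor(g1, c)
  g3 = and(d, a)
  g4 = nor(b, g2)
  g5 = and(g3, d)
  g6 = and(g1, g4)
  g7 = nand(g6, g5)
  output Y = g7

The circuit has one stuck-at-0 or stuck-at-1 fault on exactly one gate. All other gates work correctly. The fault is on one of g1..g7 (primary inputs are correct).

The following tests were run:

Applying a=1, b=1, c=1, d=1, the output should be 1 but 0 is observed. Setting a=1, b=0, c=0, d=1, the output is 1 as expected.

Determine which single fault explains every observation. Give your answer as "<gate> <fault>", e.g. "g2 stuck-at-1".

g4 stuck-at-1

Fault-free values for test 1 (a=1, b=1, c=1, d=1): g1=1, g2=0, g3=1, g4=0, g5=1, g6=0, g7=1, giving Y=1. Observed 0.
Test 1: faults giving observed 0 are {g4 stuck-at-1, g6 stuck-at-1, g7 stuck-at-0}.
Test 2 (a=1, b=0, c=0, d=1): fault-free g1=0, g2=0, g3=1, g4=1, g5=1, g6=0, g7=1 → 1; observed 1. Eliminates g6 stuck-at-1, g7 stuck-at-0.
Only g4 stuck-at-1 is consistent with every test.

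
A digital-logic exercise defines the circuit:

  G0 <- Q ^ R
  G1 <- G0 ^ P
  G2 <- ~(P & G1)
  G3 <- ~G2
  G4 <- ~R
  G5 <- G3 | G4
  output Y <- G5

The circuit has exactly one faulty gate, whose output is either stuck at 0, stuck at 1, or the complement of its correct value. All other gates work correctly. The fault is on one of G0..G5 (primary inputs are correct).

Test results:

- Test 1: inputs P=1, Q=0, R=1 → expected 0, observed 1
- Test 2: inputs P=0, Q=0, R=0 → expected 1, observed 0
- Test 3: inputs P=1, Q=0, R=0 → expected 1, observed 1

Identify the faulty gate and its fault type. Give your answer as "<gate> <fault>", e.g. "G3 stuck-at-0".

G4 inverted output

Fault-free values for test 1 (P=1, Q=0, R=1): G0=1, G1=0, G2=1, G3=0, G4=0, G5=0, giving Y=0. Observed 1.
Test 1: faults giving observed 1 are {G0 stuck-at-0, G0 inverted output, G1 stuck-at-1, G1 inverted output, G2 stuck-at-0, G2 inverted output, G3 stuck-at-1, G3 inverted output, G4 stuck-at-1, G4 inverted output, G5 stuck-at-1, G5 inverted output}.
Test 2 (P=0, Q=0, R=0): fault-free G0=0, G1=0, G2=1, G3=0, G4=1, G5=1 → 1; observed 0. Eliminates G0 stuck-at-0, G0 inverted output, G1 stuck-at-1, G1 inverted output, G2 stuck-at-0, G2 inverted output, G3 stuck-at-1, G3 inverted output, G4 stuck-at-1, G5 stuck-at-1.
Test 3 (P=1, Q=0, R=0): fault-free G0=0, G1=1, G2=0, G3=1, G4=1, G5=1 → 1; observed 1. Eliminates G5 inverted output.
Only G4 inverted output is consistent with every test.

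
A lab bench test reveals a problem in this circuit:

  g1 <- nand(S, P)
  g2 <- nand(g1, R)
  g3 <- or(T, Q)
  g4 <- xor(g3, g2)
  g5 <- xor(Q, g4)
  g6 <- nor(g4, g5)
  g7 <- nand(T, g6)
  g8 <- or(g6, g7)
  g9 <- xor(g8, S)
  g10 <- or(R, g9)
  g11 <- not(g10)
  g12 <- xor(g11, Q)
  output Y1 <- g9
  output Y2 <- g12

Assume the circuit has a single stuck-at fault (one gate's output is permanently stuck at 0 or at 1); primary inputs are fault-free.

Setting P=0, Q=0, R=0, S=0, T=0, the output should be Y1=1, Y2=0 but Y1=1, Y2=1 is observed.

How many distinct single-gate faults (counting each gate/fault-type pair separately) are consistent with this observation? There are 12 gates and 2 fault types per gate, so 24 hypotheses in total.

Fault-free: g1=1, g2=1, g3=0, g4=1, g5=1, g6=0, g7=1, g8=1, g9=1, g10=1, g11=0, g12=0 → Y1=1, Y2=0. Observed Y1=1, Y2=1.
  g1: none of the 2 fault types match ✗
  g2: none of the 2 fault types match ✗
  g3: none of the 2 fault types match ✗
  g4: none of the 2 fault types match ✗
  g5: none of the 2 fault types match ✗
  g6: none of the 2 fault types match ✗
  g7: none of the 2 fault types match ✗
  g8: none of the 2 fault types match ✗
  g9: none of the 2 fault types match ✗
  g10: stuck-at-0 ✓; others ✗
  g11: stuck-at-1 ✓; others ✗
  g12: stuck-at-1 ✓; others ✗
Consistent faults: {g10 stuck-at-0, g11 stuck-at-1, g12 stuck-at-1} — 3 in all.

3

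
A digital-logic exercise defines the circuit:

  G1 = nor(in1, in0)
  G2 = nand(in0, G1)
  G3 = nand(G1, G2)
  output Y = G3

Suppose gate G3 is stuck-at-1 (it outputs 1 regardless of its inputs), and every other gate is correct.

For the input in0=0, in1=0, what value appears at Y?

1

Propagate with G3 forced: G1=1, G2=1, G3=1 [stuck-at-1].
So Y = 1. (Without the fault it would be 0.)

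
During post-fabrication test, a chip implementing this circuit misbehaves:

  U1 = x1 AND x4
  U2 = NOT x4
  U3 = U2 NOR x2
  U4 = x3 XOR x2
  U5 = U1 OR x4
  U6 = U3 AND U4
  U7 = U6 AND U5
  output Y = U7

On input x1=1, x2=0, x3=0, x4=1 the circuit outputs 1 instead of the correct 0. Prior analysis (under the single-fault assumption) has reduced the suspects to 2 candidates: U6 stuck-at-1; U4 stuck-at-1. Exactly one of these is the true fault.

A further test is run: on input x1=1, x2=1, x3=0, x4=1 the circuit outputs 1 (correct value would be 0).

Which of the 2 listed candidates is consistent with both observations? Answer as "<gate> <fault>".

U6 stuck-at-1

Evaluate each candidate on input x1=1, x2=1, x3=0, x4=1:
  U6 stuck-at-1: U1=1, U2=0, U3=0, U4=1, U5=1, U6=1 [stuck-at-1], U7=1 → 1 — matches
  U4 stuck-at-1: U1=1, U2=0, U3=0, U4=1 [stuck-at-1], U5=1, U6=0, U7=0 → 0 — eliminated
Only U6 stuck-at-1 reproduces the observed 1.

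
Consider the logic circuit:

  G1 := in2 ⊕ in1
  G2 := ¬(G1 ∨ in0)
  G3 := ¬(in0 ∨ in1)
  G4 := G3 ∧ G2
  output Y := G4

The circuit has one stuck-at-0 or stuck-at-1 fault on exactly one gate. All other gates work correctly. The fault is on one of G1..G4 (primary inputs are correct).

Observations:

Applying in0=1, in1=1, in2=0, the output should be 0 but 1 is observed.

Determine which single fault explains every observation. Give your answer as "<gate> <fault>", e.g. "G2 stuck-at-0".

Fault-free values for test 1 (in0=1, in1=1, in2=0): G1=1, G2=0, G3=0, G4=0, giving Y=0. Observed 1.
Test 1: faults giving observed 1 are {G4 stuck-at-1}.
Only G4 stuck-at-1 is consistent with every test.

G4 stuck-at-1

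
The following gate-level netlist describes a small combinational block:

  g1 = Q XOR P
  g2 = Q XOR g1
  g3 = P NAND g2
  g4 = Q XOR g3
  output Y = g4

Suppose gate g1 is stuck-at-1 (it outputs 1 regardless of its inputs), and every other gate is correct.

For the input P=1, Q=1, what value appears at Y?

Propagate with g1 forced: g1=1 [stuck-at-1], g2=0, g3=1, g4=0.
So Y = 0. (Without the fault it would be 1.)

0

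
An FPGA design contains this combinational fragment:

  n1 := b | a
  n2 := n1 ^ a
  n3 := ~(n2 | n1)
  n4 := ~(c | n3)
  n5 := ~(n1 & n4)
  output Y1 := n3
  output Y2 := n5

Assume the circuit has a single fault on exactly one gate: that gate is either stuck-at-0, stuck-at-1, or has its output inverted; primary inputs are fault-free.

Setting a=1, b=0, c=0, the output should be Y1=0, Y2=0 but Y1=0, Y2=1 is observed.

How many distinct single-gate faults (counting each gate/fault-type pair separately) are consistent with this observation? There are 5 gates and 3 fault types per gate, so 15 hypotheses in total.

6

Fault-free: n1=1, n2=0, n3=0, n4=1, n5=0 → Y1=0, Y2=0. Observed Y1=0, Y2=1.
  n1: stuck-at-0, inverted output ✓; others ✗
  n2: none of the 3 fault types match ✗
  n3: none of the 3 fault types match ✗
  n4: stuck-at-0, inverted output ✓; others ✗
  n5: stuck-at-1, inverted output ✓; others ✗
Consistent faults: {n1 stuck-at-0, n1 inverted output, n4 stuck-at-0, n4 inverted output, n5 stuck-at-1, n5 inverted output} — 6 in all.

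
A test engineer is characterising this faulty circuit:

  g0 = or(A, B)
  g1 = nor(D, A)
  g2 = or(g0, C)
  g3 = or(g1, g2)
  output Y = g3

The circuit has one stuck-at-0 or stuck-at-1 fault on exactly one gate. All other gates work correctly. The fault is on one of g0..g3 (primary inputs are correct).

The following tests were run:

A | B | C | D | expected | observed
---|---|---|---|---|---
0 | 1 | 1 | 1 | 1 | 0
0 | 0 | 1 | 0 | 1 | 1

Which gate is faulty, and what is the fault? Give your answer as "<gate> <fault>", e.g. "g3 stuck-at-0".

Fault-free values for test 1 (A=0, B=1, C=1, D=1): g0=1, g1=0, g2=1, g3=1, giving Y=1. Observed 0.
Test 1: faults giving observed 0 are {g2 stuck-at-0, g3 stuck-at-0}.
Test 2 (A=0, B=0, C=1, D=0): fault-free g0=0, g1=1, g2=1, g3=1 → 1; observed 1. Eliminates g3 stuck-at-0.
Only g2 stuck-at-0 is consistent with every test.

g2 stuck-at-0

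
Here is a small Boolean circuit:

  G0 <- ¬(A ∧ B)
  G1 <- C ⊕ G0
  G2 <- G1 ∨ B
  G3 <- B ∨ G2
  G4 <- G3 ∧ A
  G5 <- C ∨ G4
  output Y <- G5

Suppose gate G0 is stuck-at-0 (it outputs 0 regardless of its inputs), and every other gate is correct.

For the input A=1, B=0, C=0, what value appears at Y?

Propagate with G0 forced: G0=0 [stuck-at-0], G1=0, G2=0, G3=0, G4=0, G5=0.
So Y = 0. (Without the fault it would be 1.)

0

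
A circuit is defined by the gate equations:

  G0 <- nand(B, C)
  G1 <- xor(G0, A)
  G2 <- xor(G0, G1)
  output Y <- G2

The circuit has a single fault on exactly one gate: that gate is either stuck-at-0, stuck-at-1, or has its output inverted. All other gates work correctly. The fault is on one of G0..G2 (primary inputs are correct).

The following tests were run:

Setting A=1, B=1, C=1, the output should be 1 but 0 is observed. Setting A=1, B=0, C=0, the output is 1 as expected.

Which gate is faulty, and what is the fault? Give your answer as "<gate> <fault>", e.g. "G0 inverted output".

G1 stuck-at-0

Fault-free values for test 1 (A=1, B=1, C=1): G0=0, G1=1, G2=1, giving Y=1. Observed 0.
Test 1: faults giving observed 0 are {G1 stuck-at-0, G1 inverted output, G2 stuck-at-0, G2 inverted output}.
Test 2 (A=1, B=0, C=0): fault-free G0=1, G1=0, G2=1 → 1; observed 1. Eliminates G1 inverted output, G2 stuck-at-0, G2 inverted output.
Only G1 stuck-at-0 is consistent with every test.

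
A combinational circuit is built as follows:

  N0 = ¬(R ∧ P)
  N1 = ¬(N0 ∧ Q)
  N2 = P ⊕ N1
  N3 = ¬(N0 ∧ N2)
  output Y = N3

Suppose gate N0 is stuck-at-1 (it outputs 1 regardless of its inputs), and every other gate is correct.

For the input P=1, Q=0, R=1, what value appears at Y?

1

Propagate with N0 forced: N0=1 [stuck-at-1], N1=1, N2=0, N3=1.
So Y = 1. (Same as the fault-free value — the fault is masked on this input.)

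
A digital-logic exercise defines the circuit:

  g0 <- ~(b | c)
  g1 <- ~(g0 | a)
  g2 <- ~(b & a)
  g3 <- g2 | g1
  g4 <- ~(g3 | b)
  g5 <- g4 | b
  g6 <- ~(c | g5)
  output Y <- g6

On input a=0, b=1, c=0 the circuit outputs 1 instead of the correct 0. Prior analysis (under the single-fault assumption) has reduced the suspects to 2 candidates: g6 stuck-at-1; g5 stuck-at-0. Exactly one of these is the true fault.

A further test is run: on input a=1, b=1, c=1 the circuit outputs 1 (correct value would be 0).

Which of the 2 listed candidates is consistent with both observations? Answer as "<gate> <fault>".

Evaluate each candidate on input a=1, b=1, c=1:
  g6 stuck-at-1: g0=0, g1=0, g2=0, g3=0, g4=0, g5=1, g6=1 [stuck-at-1] → 1 — matches
  g5 stuck-at-0: g0=0, g1=0, g2=0, g3=0, g4=0, g5=0 [stuck-at-0], g6=0 → 0 — eliminated
Only g6 stuck-at-1 reproduces the observed 1.

g6 stuck-at-1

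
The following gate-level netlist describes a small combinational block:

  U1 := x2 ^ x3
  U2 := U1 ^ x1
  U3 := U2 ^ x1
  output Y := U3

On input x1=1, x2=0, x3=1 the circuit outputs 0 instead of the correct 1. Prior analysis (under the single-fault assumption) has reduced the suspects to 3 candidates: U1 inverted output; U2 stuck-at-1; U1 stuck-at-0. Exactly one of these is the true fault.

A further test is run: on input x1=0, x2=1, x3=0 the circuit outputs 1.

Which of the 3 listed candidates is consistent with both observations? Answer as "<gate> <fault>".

U2 stuck-at-1

Evaluate each candidate on input x1=0, x2=1, x3=0:
  U1 inverted output: U1=0 [inverted output], U2=0, U3=0 → 0 — eliminated
  U2 stuck-at-1: U1=1, U2=1 [stuck-at-1], U3=1 → 1 — matches
  U1 stuck-at-0: U1=0 [stuck-at-0], U2=0, U3=0 → 0 — eliminated
Only U2 stuck-at-1 reproduces the observed 1.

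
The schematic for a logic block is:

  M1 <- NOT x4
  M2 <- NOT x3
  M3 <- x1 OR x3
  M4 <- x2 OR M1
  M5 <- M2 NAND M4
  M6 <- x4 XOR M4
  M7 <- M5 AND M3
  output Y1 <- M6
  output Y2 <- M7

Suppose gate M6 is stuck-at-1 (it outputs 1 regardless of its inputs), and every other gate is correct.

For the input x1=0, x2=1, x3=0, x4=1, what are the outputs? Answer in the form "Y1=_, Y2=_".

Y1=1, Y2=0

Propagate with M6 forced: M1=0, M2=1, M3=0, M4=1, M5=0, M6=1 [stuck-at-1], M7=0.
So the outputs are Y1=1, Y2=0. (Without the fault they would be Y1=0, Y2=0.)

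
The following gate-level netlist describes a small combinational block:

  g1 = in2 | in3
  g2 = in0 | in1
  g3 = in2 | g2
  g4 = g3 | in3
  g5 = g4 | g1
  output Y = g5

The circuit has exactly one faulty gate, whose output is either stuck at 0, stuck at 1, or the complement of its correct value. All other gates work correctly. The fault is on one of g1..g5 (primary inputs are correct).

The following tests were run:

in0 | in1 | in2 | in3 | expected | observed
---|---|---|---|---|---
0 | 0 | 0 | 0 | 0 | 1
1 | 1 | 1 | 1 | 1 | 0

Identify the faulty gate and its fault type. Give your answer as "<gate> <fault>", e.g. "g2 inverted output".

g5 inverted output

Fault-free values for test 1 (in0=0, in1=0, in2=0, in3=0): g1=0, g2=0, g3=0, g4=0, g5=0, giving Y=0. Observed 1.
Test 1: faults giving observed 1 are {g1 stuck-at-1, g1 inverted output, g2 stuck-at-1, g2 inverted output, g3 stuck-at-1, g3 inverted output, g4 stuck-at-1, g4 inverted output, g5 stuck-at-1, g5 inverted output}.
Test 2 (in0=1, in1=1, in2=1, in3=1): fault-free g1=1, g2=1, g3=1, g4=1, g5=1 → 1; observed 0. Eliminates g1 stuck-at-1, g1 inverted output, g2 stuck-at-1, g2 inverted output, g3 stuck-at-1, g3 inverted output, g4 stuck-at-1, g4 inverted output, g5 stuck-at-1.
Only g5 inverted output is consistent with every test.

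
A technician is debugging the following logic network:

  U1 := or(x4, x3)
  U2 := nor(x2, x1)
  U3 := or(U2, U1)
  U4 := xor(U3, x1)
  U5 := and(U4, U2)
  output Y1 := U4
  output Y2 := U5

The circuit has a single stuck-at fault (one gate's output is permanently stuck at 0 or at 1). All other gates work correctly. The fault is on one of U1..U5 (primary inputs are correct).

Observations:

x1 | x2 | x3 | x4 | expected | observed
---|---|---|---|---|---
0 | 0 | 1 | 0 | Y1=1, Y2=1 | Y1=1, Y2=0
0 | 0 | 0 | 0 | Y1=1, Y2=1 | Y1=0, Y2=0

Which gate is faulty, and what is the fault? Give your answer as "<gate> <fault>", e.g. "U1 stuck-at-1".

Fault-free values for test 1 (x1=0, x2=0, x3=1, x4=0): U1=1, U2=1, U3=1, U4=1, U5=1, giving Y1=1, Y2=1. Observed Y1=1, Y2=0.
Test 1: faults giving observed Y1=1, Y2=0 are {U2 stuck-at-0, U5 stuck-at-0}.
Test 2 (x1=0, x2=0, x3=0, x4=0): fault-free U1=0, U2=1, U3=1, U4=1, U5=1 → Y1=1, Y2=1; observed Y1=0, Y2=0. Eliminates U5 stuck-at-0.
Only U2 stuck-at-0 is consistent with every test.

U2 stuck-at-0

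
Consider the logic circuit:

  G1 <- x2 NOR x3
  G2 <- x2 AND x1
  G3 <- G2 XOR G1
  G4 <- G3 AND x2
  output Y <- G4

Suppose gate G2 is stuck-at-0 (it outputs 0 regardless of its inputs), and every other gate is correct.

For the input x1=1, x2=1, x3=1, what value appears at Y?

Propagate with G2 forced: G1=0, G2=0 [stuck-at-0], G3=0, G4=0.
So Y = 0. (Without the fault it would be 1.)

0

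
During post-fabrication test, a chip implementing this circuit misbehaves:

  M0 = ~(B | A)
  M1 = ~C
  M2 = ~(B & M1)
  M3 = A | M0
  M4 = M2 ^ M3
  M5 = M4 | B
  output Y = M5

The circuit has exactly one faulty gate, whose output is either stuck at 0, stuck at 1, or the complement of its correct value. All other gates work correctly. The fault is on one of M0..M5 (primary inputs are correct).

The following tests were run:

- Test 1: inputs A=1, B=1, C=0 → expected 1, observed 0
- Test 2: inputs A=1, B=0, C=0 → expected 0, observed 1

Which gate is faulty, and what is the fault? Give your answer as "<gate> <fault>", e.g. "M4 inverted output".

Fault-free values for test 1 (A=1, B=1, C=0): M0=0, M1=1, M2=0, M3=1, M4=1, M5=1, giving Y=1. Observed 0.
Test 1: faults giving observed 0 are {M5 stuck-at-0, M5 inverted output}.
Test 2 (A=1, B=0, C=0): fault-free M0=0, M1=1, M2=1, M3=1, M4=0, M5=0 → 0; observed 1. Eliminates M5 stuck-at-0.
Only M5 inverted output is consistent with every test.

M5 inverted output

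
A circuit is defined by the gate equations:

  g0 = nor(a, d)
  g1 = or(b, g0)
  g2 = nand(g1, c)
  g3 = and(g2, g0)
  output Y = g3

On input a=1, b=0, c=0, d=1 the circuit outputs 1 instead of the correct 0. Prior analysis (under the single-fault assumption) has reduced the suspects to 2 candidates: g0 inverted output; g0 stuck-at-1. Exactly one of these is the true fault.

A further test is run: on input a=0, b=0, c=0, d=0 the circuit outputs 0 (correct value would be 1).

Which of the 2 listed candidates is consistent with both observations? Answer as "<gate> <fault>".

g0 inverted output

Evaluate each candidate on input a=0, b=0, c=0, d=0:
  g0 inverted output: g0=0 [inverted output], g1=0, g2=1, g3=0 → 0 — matches
  g0 stuck-at-1: g0=1 [stuck-at-1], g1=1, g2=1, g3=1 → 1 — eliminated
Only g0 inverted output reproduces the observed 0.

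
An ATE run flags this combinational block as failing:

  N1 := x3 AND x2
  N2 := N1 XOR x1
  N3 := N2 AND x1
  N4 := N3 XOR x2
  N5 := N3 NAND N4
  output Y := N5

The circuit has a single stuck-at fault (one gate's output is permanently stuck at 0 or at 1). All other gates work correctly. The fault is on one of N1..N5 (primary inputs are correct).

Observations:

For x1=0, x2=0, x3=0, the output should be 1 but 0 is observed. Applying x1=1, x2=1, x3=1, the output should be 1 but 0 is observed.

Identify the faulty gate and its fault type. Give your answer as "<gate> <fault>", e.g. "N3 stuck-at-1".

Fault-free values for test 1 (x1=0, x2=0, x3=0): N1=0, N2=0, N3=0, N4=0, N5=1, giving Y=1. Observed 0.
Test 1: faults giving observed 0 are {N3 stuck-at-1, N5 stuck-at-0}.
Test 2 (x1=1, x2=1, x3=1): fault-free N1=1, N2=0, N3=0, N4=1, N5=1 → 1; observed 0. Eliminates N3 stuck-at-1.
Only N5 stuck-at-0 is consistent with every test.

N5 stuck-at-0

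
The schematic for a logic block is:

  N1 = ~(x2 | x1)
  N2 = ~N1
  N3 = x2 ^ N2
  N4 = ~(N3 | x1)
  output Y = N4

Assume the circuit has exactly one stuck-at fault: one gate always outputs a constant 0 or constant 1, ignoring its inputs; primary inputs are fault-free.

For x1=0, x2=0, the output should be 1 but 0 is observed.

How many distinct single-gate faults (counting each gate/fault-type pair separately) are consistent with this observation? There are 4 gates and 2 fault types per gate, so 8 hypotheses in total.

4

Fault-free: N1=1, N2=0, N3=0, N4=1 → 1. Observed 0.
  N1 stuck-at-0: output 0 ✓
  N1 stuck-at-1: output 1 ✗
  N2 stuck-at-0: output 1 ✗
  N2 stuck-at-1: output 0 ✓
  N3 stuck-at-0: output 1 ✗
  N3 stuck-at-1: output 0 ✓
  N4 stuck-at-0: output 0 ✓
  N4 stuck-at-1: output 1 ✗
Consistent faults: {N1 stuck-at-0, N2 stuck-at-1, N3 stuck-at-1, N4 stuck-at-0} — 4 in all.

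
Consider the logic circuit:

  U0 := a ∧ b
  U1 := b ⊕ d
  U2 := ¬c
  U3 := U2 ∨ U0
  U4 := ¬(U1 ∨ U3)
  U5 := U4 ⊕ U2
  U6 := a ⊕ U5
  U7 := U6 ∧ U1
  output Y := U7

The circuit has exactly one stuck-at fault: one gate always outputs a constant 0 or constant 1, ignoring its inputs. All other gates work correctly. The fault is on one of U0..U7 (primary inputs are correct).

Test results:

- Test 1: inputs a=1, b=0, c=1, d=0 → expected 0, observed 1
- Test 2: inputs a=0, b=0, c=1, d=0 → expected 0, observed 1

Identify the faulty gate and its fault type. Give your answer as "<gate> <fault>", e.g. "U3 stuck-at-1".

Fault-free values for test 1 (a=1, b=0, c=1, d=0): U0=0, U1=0, U2=0, U3=0, U4=1, U5=1, U6=0, U7=0, giving Y=0. Observed 1.
Test 1: faults giving observed 1 are {U1 stuck-at-1, U7 stuck-at-1}.
Test 2 (a=0, b=0, c=1, d=0): fault-free U0=0, U1=0, U2=0, U3=0, U4=1, U5=1, U6=1, U7=0 → 0; observed 1. Eliminates U1 stuck-at-1.
Only U7 stuck-at-1 is consistent with every test.

U7 stuck-at-1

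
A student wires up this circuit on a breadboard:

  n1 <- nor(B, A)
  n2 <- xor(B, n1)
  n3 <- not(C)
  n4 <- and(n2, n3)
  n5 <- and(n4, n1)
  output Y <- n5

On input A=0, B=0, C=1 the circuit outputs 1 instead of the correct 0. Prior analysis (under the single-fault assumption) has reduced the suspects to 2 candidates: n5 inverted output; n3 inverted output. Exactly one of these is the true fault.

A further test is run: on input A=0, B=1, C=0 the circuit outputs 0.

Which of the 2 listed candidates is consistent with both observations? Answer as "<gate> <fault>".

n3 inverted output

Evaluate each candidate on input A=0, B=1, C=0:
  n5 inverted output: n1=0, n2=1, n3=1, n4=1, n5=1 [inverted output] → 1 — eliminated
  n3 inverted output: n1=0, n2=1, n3=0 [inverted output], n4=0, n5=0 → 0 — matches
Only n3 inverted output reproduces the observed 0.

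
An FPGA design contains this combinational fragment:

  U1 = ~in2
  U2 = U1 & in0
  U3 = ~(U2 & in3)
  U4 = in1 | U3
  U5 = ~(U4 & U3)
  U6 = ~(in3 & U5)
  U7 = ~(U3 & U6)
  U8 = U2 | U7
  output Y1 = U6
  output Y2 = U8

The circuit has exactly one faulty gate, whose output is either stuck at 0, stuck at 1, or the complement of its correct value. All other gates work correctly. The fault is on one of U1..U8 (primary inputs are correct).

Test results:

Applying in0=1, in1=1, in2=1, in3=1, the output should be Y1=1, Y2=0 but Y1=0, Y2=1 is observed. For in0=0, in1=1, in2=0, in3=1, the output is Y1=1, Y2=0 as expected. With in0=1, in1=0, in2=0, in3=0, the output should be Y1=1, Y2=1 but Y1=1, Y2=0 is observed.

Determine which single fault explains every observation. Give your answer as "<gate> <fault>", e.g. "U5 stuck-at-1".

U1 inverted output

Fault-free values for test 1 (in0=1, in1=1, in2=1, in3=1): U1=0, U2=0, U3=1, U4=1, U5=0, U6=1, U7=0, U8=0, giving Y1=1, Y2=0. Observed Y1=0, Y2=1.
Test 1: faults giving observed Y1=0, Y2=1 are {U1 stuck-at-1, U1 inverted output, U2 stuck-at-1, U2 inverted output, U3 stuck-at-0, U3 inverted output, U4 stuck-at-0, U4 inverted output, U5 stuck-at-1, U5 inverted output, U6 stuck-at-0, U6 inverted output}.
Test 2 (in0=0, in1=1, in2=0, in3=1): fault-free U1=1, U2=0, U3=1, U4=1, U5=0, U6=1, U7=0, U8=0 → Y1=1, Y2=0; observed Y1=1, Y2=0. Eliminates U2 stuck-at-1, U2 inverted output, U3 stuck-at-0, U3 inverted output, U4 stuck-at-0, U4 inverted output, U5 stuck-at-1, U5 inverted output, U6 stuck-at-0, U6 inverted output.
Test 3 (in0=1, in1=0, in2=0, in3=0): fault-free U1=1, U2=1, U3=1, U4=1, U5=0, U6=1, U7=0, U8=1 → Y1=1, Y2=1; observed Y1=1, Y2=0. Eliminates U1 stuck-at-1.
Only U1 inverted output is consistent with every test.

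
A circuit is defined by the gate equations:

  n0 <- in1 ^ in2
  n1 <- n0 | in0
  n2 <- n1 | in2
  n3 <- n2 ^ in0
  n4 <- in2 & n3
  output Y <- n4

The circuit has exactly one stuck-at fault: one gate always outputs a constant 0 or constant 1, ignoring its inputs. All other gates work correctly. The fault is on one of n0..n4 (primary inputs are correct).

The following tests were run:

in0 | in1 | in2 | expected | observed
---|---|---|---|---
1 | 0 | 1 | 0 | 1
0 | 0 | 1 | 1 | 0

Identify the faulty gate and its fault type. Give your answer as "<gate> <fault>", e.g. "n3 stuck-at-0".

Fault-free values for test 1 (in0=1, in1=0, in2=1): n0=1, n1=1, n2=1, n3=0, n4=0, giving Y=0. Observed 1.
Test 1: faults giving observed 1 are {n2 stuck-at-0, n3 stuck-at-1, n4 stuck-at-1}.
Test 2 (in0=0, in1=0, in2=1): fault-free n0=1, n1=1, n2=1, n3=1, n4=1 → 1; observed 0. Eliminates n3 stuck-at-1, n4 stuck-at-1.
Only n2 stuck-at-0 is consistent with every test.

n2 stuck-at-0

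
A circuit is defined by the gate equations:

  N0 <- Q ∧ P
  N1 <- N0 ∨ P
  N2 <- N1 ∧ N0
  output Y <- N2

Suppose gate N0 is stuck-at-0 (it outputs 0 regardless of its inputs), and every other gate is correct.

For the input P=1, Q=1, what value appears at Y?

Propagate with N0 forced: N0=0 [stuck-at-0], N1=1, N2=0.
So Y = 0. (Without the fault it would be 1.)

0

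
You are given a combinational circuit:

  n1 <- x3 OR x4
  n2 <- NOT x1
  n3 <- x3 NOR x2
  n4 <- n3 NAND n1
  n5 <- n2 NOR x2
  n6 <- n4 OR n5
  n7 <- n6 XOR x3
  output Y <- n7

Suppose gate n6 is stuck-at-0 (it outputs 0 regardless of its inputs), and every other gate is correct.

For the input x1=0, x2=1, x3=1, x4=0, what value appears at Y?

1

Propagate with n6 forced: n1=1, n2=1, n3=0, n4=1, n5=0, n6=0 [stuck-at-0], n7=1.
So Y = 1. (Without the fault it would be 0.)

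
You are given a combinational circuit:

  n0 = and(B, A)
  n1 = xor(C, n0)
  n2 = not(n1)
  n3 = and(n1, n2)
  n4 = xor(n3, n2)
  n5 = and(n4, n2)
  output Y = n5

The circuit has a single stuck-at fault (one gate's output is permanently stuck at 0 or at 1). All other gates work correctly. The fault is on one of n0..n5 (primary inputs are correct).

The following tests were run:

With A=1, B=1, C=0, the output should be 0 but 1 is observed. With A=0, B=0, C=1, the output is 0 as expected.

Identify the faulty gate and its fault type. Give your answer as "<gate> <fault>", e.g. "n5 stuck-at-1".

Fault-free values for test 1 (A=1, B=1, C=0): n0=1, n1=1, n2=0, n3=0, n4=0, n5=0, giving Y=0. Observed 1.
Test 1: faults giving observed 1 are {n0 stuck-at-0, n1 stuck-at-0, n5 stuck-at-1}.
Test 2 (A=0, B=0, C=1): fault-free n0=0, n1=1, n2=0, n3=0, n4=0, n5=0 → 0; observed 0. Eliminates n1 stuck-at-0, n5 stuck-at-1.
Only n0 stuck-at-0 is consistent with every test.

n0 stuck-at-0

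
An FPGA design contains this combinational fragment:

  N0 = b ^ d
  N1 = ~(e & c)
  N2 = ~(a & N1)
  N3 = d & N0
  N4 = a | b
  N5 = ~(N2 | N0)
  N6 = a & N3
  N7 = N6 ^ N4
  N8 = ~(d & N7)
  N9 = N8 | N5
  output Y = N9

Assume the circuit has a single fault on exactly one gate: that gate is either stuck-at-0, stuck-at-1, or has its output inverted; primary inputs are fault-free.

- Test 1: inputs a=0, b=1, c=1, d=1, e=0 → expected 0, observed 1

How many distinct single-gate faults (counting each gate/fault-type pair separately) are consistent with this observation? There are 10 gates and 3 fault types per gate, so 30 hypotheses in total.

Fault-free: N0=0, N1=1, N2=1, N3=0, N4=1, N5=0, N6=0, N7=1, N8=0, N9=0 → 0. Observed 1.
  N0: none of the 3 fault types match ✗
  N1: none of the 3 fault types match ✗
  N2: stuck-at-0, inverted output ✓; others ✗
  N3: none of the 3 fault types match ✗
  N4: stuck-at-0, inverted output ✓; others ✗
  N5: stuck-at-1, inverted output ✓; others ✗
  N6: stuck-at-1, inverted output ✓; others ✗
  N7: stuck-at-0, inverted output ✓; others ✗
  N8: stuck-at-1, inverted output ✓; others ✗
  N9: stuck-at-1, inverted output ✓; others ✗
Consistent faults: {N2 stuck-at-0, N2 inverted output, N4 stuck-at-0, N4 inverted output, N5 stuck-at-1, N5 inverted output, N6 stuck-at-1, N6 inverted output, N7 stuck-at-0, N7 inverted output, N8 stuck-at-1, N8 inverted output, N9 stuck-at-1, N9 inverted output} — 14 in all.

14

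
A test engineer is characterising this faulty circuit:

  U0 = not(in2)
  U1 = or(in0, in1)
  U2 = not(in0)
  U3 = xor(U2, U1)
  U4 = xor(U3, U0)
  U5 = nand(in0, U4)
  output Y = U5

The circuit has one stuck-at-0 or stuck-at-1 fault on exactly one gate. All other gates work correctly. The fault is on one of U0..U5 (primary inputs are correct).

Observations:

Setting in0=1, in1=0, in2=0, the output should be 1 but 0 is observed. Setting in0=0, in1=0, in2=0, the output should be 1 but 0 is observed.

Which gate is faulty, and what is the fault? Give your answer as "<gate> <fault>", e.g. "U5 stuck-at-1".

U5 stuck-at-0

Fault-free values for test 1 (in0=1, in1=0, in2=0): U0=1, U1=1, U2=0, U3=1, U4=0, U5=1, giving Y=1. Observed 0.
Test 1: faults giving observed 0 are {U0 stuck-at-0, U1 stuck-at-0, U2 stuck-at-1, U3 stuck-at-0, U4 stuck-at-1, U5 stuck-at-0}.
Test 2 (in0=0, in1=0, in2=0): fault-free U0=1, U1=0, U2=1, U3=1, U4=0, U5=1 → 1; observed 0. Eliminates U0 stuck-at-0, U1 stuck-at-0, U2 stuck-at-1, U3 stuck-at-0, U4 stuck-at-1.
Only U5 stuck-at-0 is consistent with every test.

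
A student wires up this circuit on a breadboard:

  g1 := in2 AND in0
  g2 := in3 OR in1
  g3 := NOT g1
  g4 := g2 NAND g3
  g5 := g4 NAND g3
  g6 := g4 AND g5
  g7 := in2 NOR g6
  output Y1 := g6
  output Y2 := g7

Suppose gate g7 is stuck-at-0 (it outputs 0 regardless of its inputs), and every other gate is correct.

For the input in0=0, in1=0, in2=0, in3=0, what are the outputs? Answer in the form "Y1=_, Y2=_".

Y1=0, Y2=0

Propagate with g7 forced: g1=0, g2=0, g3=1, g4=1, g5=0, g6=0, g7=0 [stuck-at-0].
So the outputs are Y1=0, Y2=0. (Without the fault they would be Y1=0, Y2=1.)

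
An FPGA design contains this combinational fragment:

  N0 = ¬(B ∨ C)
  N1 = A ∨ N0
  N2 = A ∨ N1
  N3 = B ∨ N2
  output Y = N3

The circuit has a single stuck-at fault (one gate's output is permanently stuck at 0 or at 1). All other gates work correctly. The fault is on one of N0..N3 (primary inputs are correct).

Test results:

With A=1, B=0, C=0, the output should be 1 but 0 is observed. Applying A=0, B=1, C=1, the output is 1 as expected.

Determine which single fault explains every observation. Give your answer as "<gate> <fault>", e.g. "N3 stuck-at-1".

Fault-free values for test 1 (A=1, B=0, C=0): N0=1, N1=1, N2=1, N3=1, giving Y=1. Observed 0.
Test 1: faults giving observed 0 are {N2 stuck-at-0, N3 stuck-at-0}.
Test 2 (A=0, B=1, C=1): fault-free N0=0, N1=0, N2=0, N3=1 → 1; observed 1. Eliminates N3 stuck-at-0.
Only N2 stuck-at-0 is consistent with every test.

N2 stuck-at-0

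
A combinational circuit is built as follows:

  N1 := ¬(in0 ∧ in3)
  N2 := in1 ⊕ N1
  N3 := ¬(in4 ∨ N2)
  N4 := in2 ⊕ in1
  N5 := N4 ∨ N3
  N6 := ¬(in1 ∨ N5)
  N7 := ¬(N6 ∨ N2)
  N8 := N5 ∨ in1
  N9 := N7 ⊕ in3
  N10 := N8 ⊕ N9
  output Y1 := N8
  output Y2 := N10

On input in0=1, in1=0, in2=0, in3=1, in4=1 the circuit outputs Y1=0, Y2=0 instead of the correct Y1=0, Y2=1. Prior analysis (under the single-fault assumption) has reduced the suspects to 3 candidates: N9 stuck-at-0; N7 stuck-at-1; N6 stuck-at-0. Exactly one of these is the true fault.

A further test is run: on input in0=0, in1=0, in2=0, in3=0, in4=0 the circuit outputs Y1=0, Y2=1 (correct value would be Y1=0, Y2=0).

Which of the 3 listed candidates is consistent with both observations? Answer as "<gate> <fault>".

Evaluate each candidate on input in0=0, in1=0, in2=0, in3=0, in4=0:
  N9 stuck-at-0: N1=1, N2=1, N3=0, N4=0, N5=0, N6=1, N7=0, N8=0, N9=0 [stuck-at-0], N10=0 → Y1=0, Y2=0 — eliminated
  N7 stuck-at-1: N1=1, N2=1, N3=0, N4=0, N5=0, N6=1, N7=1 [stuck-at-1], N8=0, N9=1, N10=1 → Y1=0, Y2=1 — matches
  N6 stuck-at-0: N1=1, N2=1, N3=0, N4=0, N5=0, N6=0 [stuck-at-0], N7=0, N8=0, N9=0, N10=0 → Y1=0, Y2=0 — eliminated
Only N7 stuck-at-1 reproduces the observed Y1=0, Y2=1.

N7 stuck-at-1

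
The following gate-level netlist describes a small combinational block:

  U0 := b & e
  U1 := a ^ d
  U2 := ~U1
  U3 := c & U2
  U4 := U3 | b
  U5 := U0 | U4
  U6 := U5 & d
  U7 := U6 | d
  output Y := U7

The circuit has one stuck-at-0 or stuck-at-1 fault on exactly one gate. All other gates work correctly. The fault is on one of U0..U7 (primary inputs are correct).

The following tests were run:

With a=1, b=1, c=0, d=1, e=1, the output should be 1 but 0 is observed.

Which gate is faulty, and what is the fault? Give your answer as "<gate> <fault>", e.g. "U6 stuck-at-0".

Fault-free values for test 1 (a=1, b=1, c=0, d=1, e=1): U0=1, U1=0, U2=1, U3=0, U4=1, U5=1, U6=1, U7=1, giving Y=1. Observed 0.
Test 1: faults giving observed 0 are {U7 stuck-at-0}.
Only U7 stuck-at-0 is consistent with every test.

U7 stuck-at-0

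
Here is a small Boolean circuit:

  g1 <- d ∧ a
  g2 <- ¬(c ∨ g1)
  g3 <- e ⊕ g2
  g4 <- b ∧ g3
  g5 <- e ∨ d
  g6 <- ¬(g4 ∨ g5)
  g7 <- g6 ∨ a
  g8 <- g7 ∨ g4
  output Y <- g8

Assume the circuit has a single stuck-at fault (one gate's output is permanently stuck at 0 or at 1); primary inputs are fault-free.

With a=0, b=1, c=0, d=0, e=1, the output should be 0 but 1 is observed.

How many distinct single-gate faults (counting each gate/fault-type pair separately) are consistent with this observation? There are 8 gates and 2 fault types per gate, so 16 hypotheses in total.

Fault-free: g1=0, g2=1, g3=0, g4=0, g5=1, g6=0, g7=0, g8=0 → 0. Observed 1.
  g1: stuck-at-1 ✓; others ✗
  g2: stuck-at-0 ✓; others ✗
  g3: stuck-at-1 ✓; others ✗
  g4: stuck-at-1 ✓; others ✗
  g5: stuck-at-0 ✓; others ✗
  g6: stuck-at-1 ✓; others ✗
  g7: stuck-at-1 ✓; others ✗
  g8: stuck-at-1 ✓; others ✗
Consistent faults: {g1 stuck-at-1, g2 stuck-at-0, g3 stuck-at-1, g4 stuck-at-1, g5 stuck-at-0, g6 stuck-at-1, g7 stuck-at-1, g8 stuck-at-1} — 8 in all.

8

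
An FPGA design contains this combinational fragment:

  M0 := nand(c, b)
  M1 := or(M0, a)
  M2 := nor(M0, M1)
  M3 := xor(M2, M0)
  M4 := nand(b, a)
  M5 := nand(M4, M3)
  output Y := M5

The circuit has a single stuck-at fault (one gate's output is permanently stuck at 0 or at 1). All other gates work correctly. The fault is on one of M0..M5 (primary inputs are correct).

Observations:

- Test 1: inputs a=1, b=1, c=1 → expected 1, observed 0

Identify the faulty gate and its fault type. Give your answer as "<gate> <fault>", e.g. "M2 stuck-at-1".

M5 stuck-at-0

Fault-free values for test 1 (a=1, b=1, c=1): M0=0, M1=1, M2=0, M3=0, M4=0, M5=1, giving Y=1. Observed 0.
Test 1: faults giving observed 0 are {M5 stuck-at-0}.
Only M5 stuck-at-0 is consistent with every test.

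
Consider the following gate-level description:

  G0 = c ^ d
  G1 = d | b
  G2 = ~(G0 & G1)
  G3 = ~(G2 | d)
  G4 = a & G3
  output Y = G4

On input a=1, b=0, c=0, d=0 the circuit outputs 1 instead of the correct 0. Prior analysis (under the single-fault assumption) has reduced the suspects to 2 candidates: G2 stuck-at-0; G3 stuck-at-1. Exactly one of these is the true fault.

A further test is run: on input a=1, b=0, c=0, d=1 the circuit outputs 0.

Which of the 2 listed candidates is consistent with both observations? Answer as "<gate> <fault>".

G2 stuck-at-0

Evaluate each candidate on input a=1, b=0, c=0, d=1:
  G2 stuck-at-0: G0=1, G1=1, G2=0 [stuck-at-0], G3=0, G4=0 → 0 — matches
  G3 stuck-at-1: G0=1, G1=1, G2=0, G3=1 [stuck-at-1], G4=1 → 1 — eliminated
Only G2 stuck-at-0 reproduces the observed 0.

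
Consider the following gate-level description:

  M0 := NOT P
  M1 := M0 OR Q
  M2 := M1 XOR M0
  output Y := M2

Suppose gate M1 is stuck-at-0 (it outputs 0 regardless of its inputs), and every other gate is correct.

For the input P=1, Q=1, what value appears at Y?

0

Propagate with M1 forced: M0=0, M1=0 [stuck-at-0], M2=0.
So Y = 0. (Without the fault it would be 1.)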